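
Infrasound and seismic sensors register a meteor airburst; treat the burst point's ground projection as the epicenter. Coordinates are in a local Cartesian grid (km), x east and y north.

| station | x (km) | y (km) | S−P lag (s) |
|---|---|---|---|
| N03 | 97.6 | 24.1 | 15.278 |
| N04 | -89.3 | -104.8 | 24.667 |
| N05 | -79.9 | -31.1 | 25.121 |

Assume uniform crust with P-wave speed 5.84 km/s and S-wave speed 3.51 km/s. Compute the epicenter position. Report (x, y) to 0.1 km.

Distance from S−P lag: d = Δt · v_P v_S / (v_P − v_S) = Δt · (5.84·3.51)/(5.84−3.51) ≈ 8.7976·Δt.
So d_N03 = 134.41, d_N04 = 217.01, d_N05 = 221.00 km.
Circle about each station: (x − 97.6)² + (y − 24.1)² = 134.41²; (x + 89.3)² + (y + 104.8)² = 217.01²; (x + 79.9)² + (y + 31.1)² = 221.00².
Subtracting the N03 equation from the N04 and N05 equations removes the quadratic terms:
-373.8 x − 257.8 y = -20176.33
-355.0 x − 110.4 y = -33530.30
Solving the 2×2 system: x ≈ 127.7, y ≈ -106.9 km.

x ≈ 127.7 km, y ≈ -106.9 km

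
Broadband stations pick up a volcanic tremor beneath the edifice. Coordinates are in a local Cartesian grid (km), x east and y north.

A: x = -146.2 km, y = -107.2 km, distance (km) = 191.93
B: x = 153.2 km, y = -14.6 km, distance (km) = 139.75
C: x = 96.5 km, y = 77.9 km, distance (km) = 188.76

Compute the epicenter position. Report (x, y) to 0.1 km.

x ≈ 45.7 km, y ≈ -103.9 km

Circle about each station: (x + 146.2)² + (y + 107.2)² = 191.93²; (x − 153.2)² + (y + 14.6)² = 139.75²; (x − 96.5)² + (y − 77.9)² = 188.76².
Subtracting the A equation from the B and C equations removes the quadratic terms:
598.8 x + 185.2 y = 8124.18
485.4 x + 370.2 y = -16278.83
Solving the 2×2 system: x ≈ 45.7, y ≈ -103.9 km.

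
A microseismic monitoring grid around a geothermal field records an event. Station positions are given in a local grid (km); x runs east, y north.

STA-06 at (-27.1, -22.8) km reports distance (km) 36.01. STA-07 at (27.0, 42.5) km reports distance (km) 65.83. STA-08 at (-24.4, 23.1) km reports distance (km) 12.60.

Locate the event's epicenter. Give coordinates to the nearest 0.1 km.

Circle about each station: (x + 27.1)² + (y + 22.8)² = 36.01²; (x − 27.0)² + (y − 42.5)² = 65.83²; (x + 24.4)² + (y − 23.1)² = 12.60².
Subtracting the STA-06 equation from the STA-07 and STA-08 equations removes the quadratic terms:
108.2 x + 130.6 y = -1755.87
5.4 x + 91.8 y = 1012.68
Solving the 2×2 system: x ≈ -31.8, y ≈ 12.9 km.
Check against STA-06 (with the unrounded x, y): √((x + 27.1)²+(y + 22.8)²) = 36.01 ≈ 36.01 km. ✓

(-31.8, 12.9)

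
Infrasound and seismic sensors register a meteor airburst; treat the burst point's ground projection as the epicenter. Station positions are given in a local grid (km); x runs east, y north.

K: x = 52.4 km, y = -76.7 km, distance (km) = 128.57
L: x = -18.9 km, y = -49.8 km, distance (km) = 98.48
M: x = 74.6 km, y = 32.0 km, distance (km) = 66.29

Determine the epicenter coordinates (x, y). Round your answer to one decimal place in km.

Circle about each station: (x − 52.4)² + (y + 76.7)² = 128.57²; (x + 18.9)² + (y + 49.8)² = 98.48²; (x − 74.6)² + (y − 32.0)² = 66.29².
Subtracting the K equation from the L and M equations removes the quadratic terms:
-142.6 x + 53.8 y = 1040.53
44.4 x + 217.4 y = 10096.39
Solving the 2×2 system: x ≈ 9.5, y ≈ 44.5 km.

x ≈ 9.5 km, y ≈ 44.5 km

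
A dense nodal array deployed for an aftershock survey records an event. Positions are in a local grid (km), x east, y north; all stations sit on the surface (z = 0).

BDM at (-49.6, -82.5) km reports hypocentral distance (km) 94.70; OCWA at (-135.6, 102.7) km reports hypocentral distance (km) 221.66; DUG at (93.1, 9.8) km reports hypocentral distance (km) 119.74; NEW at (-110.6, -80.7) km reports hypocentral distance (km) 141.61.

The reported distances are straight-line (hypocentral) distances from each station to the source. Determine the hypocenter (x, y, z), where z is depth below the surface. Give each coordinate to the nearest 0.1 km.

Each station gives a sphere (x−x_i)² + (y−y_i)² + z² = d_i² (stations at z=0).
Subtracting the BDM sphere from OCWA and DUG: z² cancels, leaving linear equations in x and y:
-172.0 x + 370.4 y = -20496.83
285.4 x + 184.6 y = -5872.34
Solving: x ≈ 11.702, y ≈ -49.903 km (keep extra digits for the depth step; rounded: 11.7, -49.9).
Then from the BDM sphere: z² = 94.70² − (x + 49.6)² − (y + 82.5)² with x = 11.702, y = -49.903, so z ≈ 64.402 ≈ 64.4 km.

x ≈ 11.7 km, y ≈ -49.9 km, depth ≈ 64.4 km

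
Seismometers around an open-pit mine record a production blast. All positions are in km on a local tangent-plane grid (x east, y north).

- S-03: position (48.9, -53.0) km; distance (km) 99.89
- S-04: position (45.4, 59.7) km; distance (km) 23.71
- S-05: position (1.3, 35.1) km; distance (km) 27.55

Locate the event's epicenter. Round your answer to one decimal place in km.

Circle about each station: (x − 48.9)² + (y + 53.0)² = 99.89²; (x − 45.4)² + (y − 59.7)² = 23.71²; (x − 1.3)² + (y − 35.1)² = 27.55².
Subtracting the S-03 equation from the S-04 and S-05 equations removes the quadratic terms:
-7.0 x + 225.4 y = 9840.89
-95.2 x + 176.2 y = 5252.50
Solving the 2×2 system: x ≈ 27.2, y ≈ 44.5 km.

(27.2, 44.5)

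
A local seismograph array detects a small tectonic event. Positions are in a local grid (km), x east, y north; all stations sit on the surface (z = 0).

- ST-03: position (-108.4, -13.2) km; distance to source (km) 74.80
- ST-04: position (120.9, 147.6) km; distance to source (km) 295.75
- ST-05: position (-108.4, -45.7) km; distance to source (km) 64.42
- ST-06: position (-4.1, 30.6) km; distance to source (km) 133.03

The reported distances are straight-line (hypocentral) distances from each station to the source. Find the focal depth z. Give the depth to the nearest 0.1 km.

Each station gives a sphere (x−x_i)² + (y−y_i)² + z² = d_i² (stations at z=0).
Subtracting the ST-03 sphere from ST-04 and ST-05: z² cancels, leaving linear equations in x and y:
458.6 x + 321.6 y = -57395.25
0.0 x − 65.0 y = 3359.35
Solving: x ≈ -88.910, y ≈ -51.682 km (keep extra digits for the depth step; rounded: -88.9, -51.7).
Then from the ST-03 sphere: z² = 74.80² − (x + 108.4)² − (y + 13.2)² with x = -88.910, y = -51.682, so z ≈ 61.109 ≈ 61.1 km.
Check against ST-06 (with the unrounded solution): distance 133.03 ≈ 133.03 km. ✓

depth ≈ 61.1 km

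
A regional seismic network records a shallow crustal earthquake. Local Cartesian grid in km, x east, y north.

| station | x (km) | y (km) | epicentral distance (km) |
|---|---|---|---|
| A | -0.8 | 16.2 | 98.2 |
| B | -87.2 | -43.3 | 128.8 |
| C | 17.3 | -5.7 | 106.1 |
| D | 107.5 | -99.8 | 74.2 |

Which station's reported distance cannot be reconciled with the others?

C

Solve using three stations at a time. Using A, B, D (subtract circle equations pairwise → linear system) gives (x, y) ≈ (37.9, -74.1).
Distances from that point to each station vs reported:
  A: calculated 98.2 vs reported 98.2 → residual 0.0 km
  B: calculated 128.8 vs reported 128.8 → residual 0.0 km
  C: calculated 71.4 vs reported 106.1 → residual 34.7 km
  D: calculated 74.2 vs reported 74.2 → residual 0.0 km
A, B, D are mutually consistent (residuals ≈ 0); C is off by 34.7 km.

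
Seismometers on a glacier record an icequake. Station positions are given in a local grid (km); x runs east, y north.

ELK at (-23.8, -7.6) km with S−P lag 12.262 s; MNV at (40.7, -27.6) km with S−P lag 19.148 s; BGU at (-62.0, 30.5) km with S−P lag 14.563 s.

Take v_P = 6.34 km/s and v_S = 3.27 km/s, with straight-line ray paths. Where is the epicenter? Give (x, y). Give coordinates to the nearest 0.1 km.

(-82.9, -65.6)

Distance from S−P lag: d = Δt · v_P v_S / (v_P − v_S) = Δt · (6.34·3.27)/(6.34−3.27) ≈ 6.7530·Δt.
So d_ELK = 82.81, d_MNV = 129.31, d_BGU = 98.34 km.
Circle about each station: (x + 23.8)² + (y + 7.6)² = 82.81²; (x − 40.7)² + (y + 27.6)² = 129.31²; (x + 62.0)² + (y − 30.5)² = 98.34².
Subtracting the ELK equation from the MNV and BGU equations removes the quadratic terms:
129.0 x − 40.0 y = -8069.53
-76.4 x + 76.2 y = 1336.79
Solving the 2×2 system: x ≈ -82.9, y ≈ -65.6 km.
Check against ELK (with the unrounded x, y): √((x + 23.8)²+(y + 7.6)²) = 82.76 ≈ 82.81 km. ✓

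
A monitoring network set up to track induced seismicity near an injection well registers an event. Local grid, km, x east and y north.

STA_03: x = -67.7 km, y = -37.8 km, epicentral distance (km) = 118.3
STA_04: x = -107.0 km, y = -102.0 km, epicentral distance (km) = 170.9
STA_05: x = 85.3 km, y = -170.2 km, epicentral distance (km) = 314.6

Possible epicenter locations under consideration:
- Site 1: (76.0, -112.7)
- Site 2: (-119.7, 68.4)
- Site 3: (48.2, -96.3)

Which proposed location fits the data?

For each candidate, compare |candidate − station| to the reported distance:
Site 1: residuals STA_03 43.7, STA_04 12.4, STA_05 256.4 → max 256.4 km
Site 2: residuals STA_03 0.1, STA_04 0.0, STA_05 0.0 → max 0.1 km
Site 3: residuals STA_03 11.5, STA_04 15.6, STA_05 231.9 → max 231.9 km
Only Site 2 has all residuals ≈ 0.

Site 2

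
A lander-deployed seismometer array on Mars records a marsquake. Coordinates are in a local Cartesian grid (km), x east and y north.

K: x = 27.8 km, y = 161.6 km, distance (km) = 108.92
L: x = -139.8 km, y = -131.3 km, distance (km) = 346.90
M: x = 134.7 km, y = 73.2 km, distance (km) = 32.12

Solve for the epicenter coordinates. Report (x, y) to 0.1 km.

Circle about each station: (x − 27.8)² + (y − 161.6)² = 108.92²; (x + 139.8)² + (y + 131.3)² = 346.90²; (x − 134.7)² + (y − 73.2)² = 32.12².
Subtracting the K equation from the L and M equations removes the quadratic terms:
-335.2 x − 585.8 y = -98579.71
213.8 x − 176.8 y = 7446.80
Solving the 2×2 system: x ≈ 118.1, y ≈ 100.7 km.
Check against K (with the unrounded x, y): √((x − 27.8)²+(y − 161.6)²) = 108.92 ≈ 108.92 km. ✓

118.1 km east, 100.7 km north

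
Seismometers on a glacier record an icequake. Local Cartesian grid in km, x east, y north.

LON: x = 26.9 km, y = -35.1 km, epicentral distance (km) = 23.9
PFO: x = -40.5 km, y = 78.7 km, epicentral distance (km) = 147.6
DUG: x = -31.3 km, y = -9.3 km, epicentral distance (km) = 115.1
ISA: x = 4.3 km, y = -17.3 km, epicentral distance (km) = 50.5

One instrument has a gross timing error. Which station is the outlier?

Solve using three stations at a time. Using LON, PFO, ISA (subtract circle equations pairwise → linear system) gives (x, y) ≈ (50.5, -37.5).
Distances from that point to each station vs reported:
  LON: calculated 23.7 vs reported 23.9 → residual 0.2 km
  PFO: calculated 147.6 vs reported 147.6 → residual 0.0 km
  DUG: calculated 86.5 vs reported 115.1 → residual 28.6 km
  ISA: calculated 50.4 vs reported 50.5 → residual 0.1 km
LON, PFO, ISA are mutually consistent (residuals ≈ 0); DUG is off by 28.6 km.

DUG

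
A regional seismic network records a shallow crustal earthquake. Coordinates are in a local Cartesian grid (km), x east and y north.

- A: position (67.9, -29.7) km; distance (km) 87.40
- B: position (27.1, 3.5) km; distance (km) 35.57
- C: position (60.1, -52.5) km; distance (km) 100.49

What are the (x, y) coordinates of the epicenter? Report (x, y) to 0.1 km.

6.5 km east, 32.5 km north

Circle about each station: (x − 67.9)² + (y + 29.7)² = 87.40²; (x − 27.1)² + (y − 3.5)² = 35.57²; (x − 60.1)² + (y + 52.5)² = 100.49².
Subtracting the A equation from the B and C equations removes the quadratic terms:
-81.6 x + 66.4 y = 1627.70
-15.6 x − 45.6 y = -1583.72
Solving the 2×2 system: x ≈ 6.5, y ≈ 32.5 km.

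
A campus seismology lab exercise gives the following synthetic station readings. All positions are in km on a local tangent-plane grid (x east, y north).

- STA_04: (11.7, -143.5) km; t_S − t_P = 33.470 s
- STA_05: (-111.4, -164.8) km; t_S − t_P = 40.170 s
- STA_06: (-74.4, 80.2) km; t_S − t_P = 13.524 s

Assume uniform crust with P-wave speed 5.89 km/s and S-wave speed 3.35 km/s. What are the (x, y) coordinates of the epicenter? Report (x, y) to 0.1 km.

Distance from S−P lag: d = Δt · v_P v_S / (v_P − v_S) = Δt · (5.89·3.35)/(5.89−3.35) ≈ 7.7683·Δt.
So d_STA_04 = 260.01, d_STA_05 = 312.05, d_STA_06 = 105.06 km.
Circle about each station: (x − 11.7)² + (y + 143.5)² = 260.01²; (x + 111.4)² + (y + 164.8)² = 312.05²; (x + 74.4)² + (y − 80.2)² = 105.06².
Subtracting pairs of circle equations eliminates x²+y² and gives linear equations (the radical axes):
-246.2 x − 42.6 y = -10930.14
-172.2 x + 447.4 y = 47805.86
Solving the 2×2 system: x ≈ 24.3, y ≈ 116.2 km.

24.3 km east, 116.2 km north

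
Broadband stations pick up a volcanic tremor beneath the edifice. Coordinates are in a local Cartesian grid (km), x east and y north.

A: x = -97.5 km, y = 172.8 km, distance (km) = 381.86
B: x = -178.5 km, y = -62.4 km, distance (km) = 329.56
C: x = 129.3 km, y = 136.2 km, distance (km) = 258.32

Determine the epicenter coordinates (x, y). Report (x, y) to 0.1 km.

Circle about each station: (x + 97.5)² + (y − 172.8)² = 381.86²; (x + 178.5)² + (y + 62.4)² = 329.56²; (x − 129.3)² + (y − 136.2)² = 258.32².
Subtracting pairs of circle equations eliminates x²+y² and gives linear equations (the radical axes):
-162.0 x − 470.4 y = 33597.19
453.6 x − 73.2 y = 74990.68
Solving the 2×2 system: x ≈ 145.7, y ≈ -121.6 km.

x ≈ 145.7 km, y ≈ -121.6 km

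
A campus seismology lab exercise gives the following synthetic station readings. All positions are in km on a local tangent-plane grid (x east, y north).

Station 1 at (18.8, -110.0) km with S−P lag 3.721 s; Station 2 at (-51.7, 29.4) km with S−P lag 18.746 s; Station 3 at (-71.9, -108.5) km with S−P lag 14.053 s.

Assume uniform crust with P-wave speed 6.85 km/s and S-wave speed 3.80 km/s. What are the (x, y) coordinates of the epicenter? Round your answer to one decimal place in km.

Distance from S−P lag: d = Δt · v_P v_S / (v_P − v_S) = Δt · (6.85·3.80)/(6.85−3.80) ≈ 8.5344·Δt.
So d_Station 1 = 31.76, d_Station 2 = 159.99, d_Station 3 = 119.93 km.
Circle about each station: (x − 18.8)² + (y + 110.0)² = 31.76²; (x + 51.7)² + (y − 29.4)² = 159.99²; (x + 71.9)² + (y + 108.5)² = 119.93².
Subtracting the Station 1 equation from the Station 2 and Station 3 equations removes the quadratic terms:
-141.0 x + 278.8 y = -33504.29
-181.4 x + 3.0 y = -8886.09
Solving the 2×2 system: x ≈ 47.4, y ≈ -96.2 km.

x ≈ 47.4 km, y ≈ -96.2 km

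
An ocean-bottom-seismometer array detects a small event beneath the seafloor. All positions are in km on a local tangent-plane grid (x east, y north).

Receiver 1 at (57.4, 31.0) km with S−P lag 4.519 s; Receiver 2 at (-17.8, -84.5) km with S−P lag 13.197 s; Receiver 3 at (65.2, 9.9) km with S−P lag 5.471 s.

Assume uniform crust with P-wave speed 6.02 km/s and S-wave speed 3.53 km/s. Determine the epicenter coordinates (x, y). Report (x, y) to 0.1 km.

Distance from S−P lag: d = Δt · v_P v_S / (v_P − v_S) = Δt · (6.02·3.53)/(6.02−3.53) ≈ 8.5344·Δt.
So d_Receiver 1 = 38.57, d_Receiver 2 = 112.63, d_Receiver 3 = 46.69 km.
Circle about each station: (x − 57.4)² + (y − 31.0)² = 38.57²; (x + 17.8)² + (y + 84.5)² = 112.63²; (x − 65.2)² + (y − 9.9)² = 46.69².
Subtracting the Receiver 1 equation from the Receiver 2 and Receiver 3 equations removes the quadratic terms:
-150.4 x − 231.0 y = -7996.54
15.6 x − 42.2 y = -599.02
Solving the 2×2 system: x ≈ 20.0, y ≈ 21.6 km.

(20.0, 21.6)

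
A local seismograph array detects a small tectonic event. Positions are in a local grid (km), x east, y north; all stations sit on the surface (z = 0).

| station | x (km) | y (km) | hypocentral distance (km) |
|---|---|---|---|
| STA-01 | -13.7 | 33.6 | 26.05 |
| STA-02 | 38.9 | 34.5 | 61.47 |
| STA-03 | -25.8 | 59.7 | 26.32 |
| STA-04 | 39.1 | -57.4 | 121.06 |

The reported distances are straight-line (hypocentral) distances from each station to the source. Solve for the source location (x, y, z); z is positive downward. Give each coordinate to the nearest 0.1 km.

Each station gives a sphere (x−x_i)² + (y−y_i)² + z² = d_i² (stations at z=0).
Subtracting the STA-01 sphere from STA-02 and STA-03: z² cancels, leaving linear equations in x and y:
105.2 x + 1.8 y = -1713.15
-24.2 x + 52.2 y = 2898.94
Solving: x ≈ -17.099, y ≈ 47.608 km (keep extra digits for the depth step; rounded: -17.1, 47.6).
Then from the STA-01 sphere: z² = 26.05² − (x + 13.7)² − (y − 33.6)² with x = -17.099, y = 47.608, so z ≈ 21.699 ≈ 21.7 km.

x ≈ -17.1 km, y ≈ 47.6 km, depth ≈ 21.7 km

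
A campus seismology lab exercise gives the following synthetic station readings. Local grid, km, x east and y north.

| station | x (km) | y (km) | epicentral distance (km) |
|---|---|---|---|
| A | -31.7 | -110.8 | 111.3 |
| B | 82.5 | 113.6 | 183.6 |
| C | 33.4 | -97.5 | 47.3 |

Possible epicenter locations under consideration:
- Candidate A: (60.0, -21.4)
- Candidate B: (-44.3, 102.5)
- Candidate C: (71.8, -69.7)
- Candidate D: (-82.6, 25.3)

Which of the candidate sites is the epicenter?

For each candidate, compare |candidate − station| to the reported distance:
Candidate A: residuals A 16.8, B 46.7, C 33.3 → max 46.7 km
Candidate B: residuals A 102.4, B 56.3, C 167.3 → max 167.3 km
Candidate C: residuals A 0.1, B 0.0, C 0.1 → max 0.1 km
Candidate D: residuals A 34.0, B 3.6, C 121.6 → max 121.6 km
Only Candidate C has all residuals ≈ 0.

Candidate C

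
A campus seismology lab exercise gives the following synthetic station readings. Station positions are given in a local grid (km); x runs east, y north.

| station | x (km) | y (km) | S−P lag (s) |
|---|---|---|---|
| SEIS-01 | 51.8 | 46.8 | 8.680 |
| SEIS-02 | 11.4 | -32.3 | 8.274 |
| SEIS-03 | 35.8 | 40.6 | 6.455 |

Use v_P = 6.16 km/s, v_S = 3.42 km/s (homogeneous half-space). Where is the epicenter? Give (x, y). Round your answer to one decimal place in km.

x ≈ -11.9 km, y ≈ 26.9 km

Distance from S−P lag: d = Δt · v_P v_S / (v_P − v_S) = Δt · (6.16·3.42)/(6.16−3.42) ≈ 7.6888·Δt.
So d_SEIS-01 = 66.74, d_SEIS-02 = 63.62, d_SEIS-03 = 49.63 km.
Circle about each station: (x − 51.8)² + (y − 46.8)² = 66.74²; (x − 11.4)² + (y + 32.3)² = 63.62²; (x − 35.8)² + (y − 40.6)² = 49.63².
Subtracting the SEIS-01 equation from the SEIS-02 and SEIS-03 equations removes the quadratic terms:
-80.8 x − 158.2 y = -3293.51
-32.0 x − 12.4 y = 47.61
Solving the 2×2 system: x ≈ -11.9, y ≈ 26.9 km.
Check against SEIS-01 (with the unrounded x, y): √((x − 51.8)²+(y − 46.8)²) = 66.75 ≈ 66.74 km. ✓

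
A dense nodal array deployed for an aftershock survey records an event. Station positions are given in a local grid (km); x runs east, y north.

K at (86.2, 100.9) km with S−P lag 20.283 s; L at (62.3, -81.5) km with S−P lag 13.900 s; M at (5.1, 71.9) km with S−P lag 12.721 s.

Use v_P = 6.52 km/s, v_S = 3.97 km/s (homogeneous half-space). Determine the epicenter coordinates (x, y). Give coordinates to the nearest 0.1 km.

Distance from S−P lag: d = Δt · v_P v_S / (v_P − v_S) = Δt · (6.52·3.97)/(6.52−3.97) ≈ 10.1507·Δt.
So d_K = 205.89, d_L = 141.10, d_M = 129.13 km.
Circle about each station: (x − 86.2)² + (y − 100.9)² = 205.89²; (x − 62.3)² + (y + 81.5)² = 141.10²; (x − 5.1)² + (y − 71.9)² = 129.13².
Subtracting pairs of circle equations eliminates x²+y² and gives linear equations (the radical axes):
-47.8 x − 364.8 y = 15393.77
-162.2 x − 58.0 y = 13300.51
Solving the 2×2 system: x ≈ -70.2, y ≈ -33.0 km.

-70.2 km east, -33.0 km north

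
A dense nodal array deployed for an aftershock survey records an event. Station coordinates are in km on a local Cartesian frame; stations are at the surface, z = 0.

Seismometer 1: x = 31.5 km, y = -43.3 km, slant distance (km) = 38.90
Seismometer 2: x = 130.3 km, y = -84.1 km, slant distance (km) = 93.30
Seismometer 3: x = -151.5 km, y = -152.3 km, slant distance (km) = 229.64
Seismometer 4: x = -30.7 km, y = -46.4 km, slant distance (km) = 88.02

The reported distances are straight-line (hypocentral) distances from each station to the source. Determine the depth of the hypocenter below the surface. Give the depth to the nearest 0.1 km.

Each station gives a sphere (x−x_i)² + (y−y_i)² + z² = d_i² (stations at z=0).
Subtracting the Seismometer 1 sphere from Seismometer 2 and Seismometer 3: z² cancels, leaving linear equations in x and y:
197.6 x − 81.6 y = 13992.08
-366.0 x − 218.0 y = -7940.92
Solving: x ≈ 50.701, y ≈ -48.696 km (keep extra digits for the depth step; rounded: 50.7, -48.7).
Then from the Seismometer 1 sphere: z² = 38.90² − (x − 31.5)² − (y + 43.3)² with x = 50.701, y = -48.696, so z ≈ 33.398 ≈ 33.4 km.

z ≈ 33.4 km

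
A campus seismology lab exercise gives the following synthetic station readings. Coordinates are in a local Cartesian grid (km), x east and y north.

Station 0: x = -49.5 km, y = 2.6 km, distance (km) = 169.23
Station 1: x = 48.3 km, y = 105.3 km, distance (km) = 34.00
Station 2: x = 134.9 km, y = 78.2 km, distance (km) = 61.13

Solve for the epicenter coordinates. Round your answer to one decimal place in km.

82.1 km east, 109.0 km north

Circle about each station: (x + 49.5)² + (y − 2.6)² = 169.23²; (x − 48.3)² + (y − 105.3)² = 34.00²; (x − 134.9)² + (y − 78.2)² = 61.13².
Subtracting the Station 0 equation from the Station 1 and Station 2 equations removes the quadratic terms:
195.6 x + 205.4 y = 38446.76
368.8 x + 151.2 y = 46758.16
Solving the 2×2 system: x ≈ 82.1, y ≈ 109.0 km.
Check against Station 0 (with the unrounded x, y): √((x + 49.5)²+(y − 2.6)²) = 169.23 ≈ 169.23 km. ✓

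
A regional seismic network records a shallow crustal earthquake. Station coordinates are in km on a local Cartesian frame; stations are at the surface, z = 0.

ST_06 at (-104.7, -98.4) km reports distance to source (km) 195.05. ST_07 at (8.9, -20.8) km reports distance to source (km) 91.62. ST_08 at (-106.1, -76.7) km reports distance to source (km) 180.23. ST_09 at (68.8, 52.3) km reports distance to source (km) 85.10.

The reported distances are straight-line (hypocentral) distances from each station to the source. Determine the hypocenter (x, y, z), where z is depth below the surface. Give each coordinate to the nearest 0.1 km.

x ≈ 9.1 km, y ≈ 48.0 km, depth ≈ 60.5 km

Each station gives a sphere (x−x_i)² + (y−y_i)² + z² = d_i² (stations at z=0).
Subtracting the ST_06 sphere from ST_07 and ST_08: z² cancels, leaving linear equations in x and y:
227.2 x + 155.2 y = 9517.48
-2.8 x + 43.4 y = 2057.10
Solving: x ≈ 9.111, y ≈ 47.986 km (keep extra digits for the depth step; rounded: 9.1, 48.0).
Then from the ST_06 sphere: z² = 195.05² − (x + 104.7)² − (y + 98.4)² with x = 9.111, y = 47.986, so z ≈ 60.520 ≈ 60.5 km.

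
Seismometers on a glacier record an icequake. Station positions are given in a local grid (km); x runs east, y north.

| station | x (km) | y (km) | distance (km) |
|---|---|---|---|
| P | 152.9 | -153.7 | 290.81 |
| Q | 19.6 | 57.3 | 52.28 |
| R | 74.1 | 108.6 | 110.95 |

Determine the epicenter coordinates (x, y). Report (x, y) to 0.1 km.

(-30.6, 71.9)

Circle about each station: (x − 152.9)² + (y + 153.7)² = 290.81²; (x − 19.6)² + (y − 57.3)² = 52.28²; (x − 74.1)² + (y − 108.6)² = 110.95².
Subtracting the P equation from the Q and R equations removes the quadratic terms:
-266.6 x + 422.0 y = 38502.61
-157.6 x + 524.6 y = 42543.22
Solving the 2×2 system: x ≈ -30.6, y ≈ 71.9 km.
Check against P (with the unrounded x, y): √((x − 152.9)²+(y + 153.7)²) = 290.81 ≈ 290.81 km. ✓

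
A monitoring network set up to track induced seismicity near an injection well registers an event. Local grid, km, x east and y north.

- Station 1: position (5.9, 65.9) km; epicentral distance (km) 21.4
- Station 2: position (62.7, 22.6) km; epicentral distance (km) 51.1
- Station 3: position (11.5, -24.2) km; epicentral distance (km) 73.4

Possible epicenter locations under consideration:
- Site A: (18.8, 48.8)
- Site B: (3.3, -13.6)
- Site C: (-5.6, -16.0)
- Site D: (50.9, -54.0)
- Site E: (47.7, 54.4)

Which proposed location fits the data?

Site A

For each candidate, compare |candidate − station| to the reported distance:
Site A: residuals Station 1 0.0, Station 2 0.0, Station 3 0.0 → max 0.0 km
Site B: residuals Station 1 58.1, Station 2 18.5, Station 3 60.0 → max 60.0 km
Site C: residuals Station 1 61.3, Station 2 27.4, Station 3 54.4 → max 61.3 km
Site D: residuals Station 1 106.7, Station 2 26.4, Station 3 24.0 → max 106.7 km
Site E: residuals Station 1 22.0, Station 2 15.9, Station 3 13.1 → max 22.0 km
Only Site A has all residuals ≈ 0.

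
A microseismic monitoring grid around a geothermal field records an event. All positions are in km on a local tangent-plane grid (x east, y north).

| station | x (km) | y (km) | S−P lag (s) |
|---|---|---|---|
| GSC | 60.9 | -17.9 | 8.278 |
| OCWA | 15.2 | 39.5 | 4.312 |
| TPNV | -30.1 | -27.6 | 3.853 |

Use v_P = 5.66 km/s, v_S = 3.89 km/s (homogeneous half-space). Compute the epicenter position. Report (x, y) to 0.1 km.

Distance from S−P lag: d = Δt · v_P v_S / (v_P − v_S) = Δt · (5.66·3.89)/(5.66−3.89) ≈ 12.4392·Δt.
So d_GSC = 102.97, d_OCWA = 53.64, d_TPNV = 47.93 km.
Circle about each station: (x − 60.9)² + (y + 17.9)² = 102.97²; (x − 15.2)² + (y − 39.5)² = 53.64²; (x + 30.1)² + (y + 27.6)² = 47.93².
Subtracting the GSC equation from the OCWA and TPNV equations removes the quadratic terms:
-91.4 x + 114.8 y = 5487.64
-182.0 x − 19.4 y = 5944.09
Solving the 2×2 system: x ≈ -34.8, y ≈ 20.1 km.
Check against GSC (with the unrounded x, y): √((x − 60.9)²+(y + 17.9)²) = 102.97 ≈ 102.97 km. ✓

x ≈ -34.8 km, y ≈ 20.1 km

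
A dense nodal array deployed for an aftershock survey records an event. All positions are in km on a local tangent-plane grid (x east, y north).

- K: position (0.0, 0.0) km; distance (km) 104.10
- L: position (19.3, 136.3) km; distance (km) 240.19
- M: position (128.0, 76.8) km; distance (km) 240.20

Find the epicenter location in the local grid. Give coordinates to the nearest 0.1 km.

Circle about each station: x² + y² = 104.10²; (x − 19.3)² + (y − 136.3)² = 240.19²; (x − 128.0)² + (y − 76.8)² = 240.20².
Subtracting pairs of circle equations eliminates x²+y² and gives linear equations (the radical axes):
38.6 x + 272.6 y = -27904.25
256.0 x + 153.6 y = -24576.99
Solving the 2×2 system: x ≈ -37.8, y ≈ -97.0 km.

(-37.8, -97.0)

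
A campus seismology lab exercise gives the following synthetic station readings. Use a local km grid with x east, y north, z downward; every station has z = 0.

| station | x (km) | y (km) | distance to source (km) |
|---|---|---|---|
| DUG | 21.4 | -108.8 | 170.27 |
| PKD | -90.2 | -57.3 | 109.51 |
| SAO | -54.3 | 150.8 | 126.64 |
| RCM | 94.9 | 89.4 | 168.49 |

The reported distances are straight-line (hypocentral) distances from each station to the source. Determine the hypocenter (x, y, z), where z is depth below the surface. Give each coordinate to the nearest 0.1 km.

Each station gives a sphere (x−x_i)² + (y−y_i)² + z² = d_i² (stations at z=0).
Subtracting the DUG sphere from PKD and SAO: z² cancels, leaving linear equations in x and y:
-223.2 x + 103.0 y = 16123.36
-151.4 x + 519.2 y = 26347.91
Solving: x ≈ -56.410, y ≈ 34.298 km (keep extra digits for the depth step; rounded: -56.4, 34.3).
Then from the DUG sphere: z² = 170.27² − (x − 21.4)² − (y + 108.8)² with x = -56.410, y = 34.298, so z ≈ 49.603 ≈ 49.6 km.

(-56.4, 34.3, 49.6)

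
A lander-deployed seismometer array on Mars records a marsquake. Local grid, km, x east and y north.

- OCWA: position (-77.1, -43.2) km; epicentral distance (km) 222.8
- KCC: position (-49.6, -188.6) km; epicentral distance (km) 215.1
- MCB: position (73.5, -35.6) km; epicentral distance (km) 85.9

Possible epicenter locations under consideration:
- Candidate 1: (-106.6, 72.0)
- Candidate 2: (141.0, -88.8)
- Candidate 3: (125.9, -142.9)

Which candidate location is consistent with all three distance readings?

For each candidate, compare |candidate − station| to the reported distance:
Candidate 1: residuals OCWA 103.9, KCC 51.7, MCB 123.9 → max 123.9 km
Candidate 2: residuals OCWA 0.0, KCC 0.0, MCB 0.0 → max 0.0 km
Candidate 3: residuals OCWA 3.4, KCC 33.7, MCB 33.5 → max 33.7 km
Only Candidate 2 has all residuals ≈ 0.

Candidate 2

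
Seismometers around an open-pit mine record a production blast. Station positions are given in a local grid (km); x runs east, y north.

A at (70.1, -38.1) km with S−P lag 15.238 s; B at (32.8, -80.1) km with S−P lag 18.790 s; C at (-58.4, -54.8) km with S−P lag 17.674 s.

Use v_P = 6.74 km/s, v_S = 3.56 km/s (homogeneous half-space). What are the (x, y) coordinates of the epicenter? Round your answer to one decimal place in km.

9.8 km east, 59.8 km north

Distance from S−P lag: d = Δt · v_P v_S / (v_P − v_S) = Δt · (6.74·3.56)/(6.74−3.56) ≈ 7.5454·Δt.
So d_A = 114.98, d_B = 141.78, d_C = 133.36 km.
Circle about each station: (x − 70.1)² + (y + 38.1)² = 114.98²; (x − 32.8)² + (y + 80.1)² = 141.78²; (x + 58.4)² + (y + 54.8)² = 133.36².
Subtracting the A equation from the B and C equations removes the quadratic terms:
-74.6 x − 84.0 y = -5754.94
-257.0 x − 33.4 y = -4516.51
Solving the 2×2 system: x ≈ 9.8, y ≈ 59.8 km.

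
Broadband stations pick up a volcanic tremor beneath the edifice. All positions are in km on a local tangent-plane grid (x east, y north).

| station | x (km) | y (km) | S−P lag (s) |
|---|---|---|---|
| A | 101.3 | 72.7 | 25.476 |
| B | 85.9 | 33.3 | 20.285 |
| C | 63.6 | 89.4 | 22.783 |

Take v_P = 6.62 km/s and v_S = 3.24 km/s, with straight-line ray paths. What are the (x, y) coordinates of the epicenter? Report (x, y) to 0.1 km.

Distance from S−P lag: d = Δt · v_P v_S / (v_P − v_S) = Δt · (6.62·3.24)/(6.62−3.24) ≈ 6.3458·Δt.
So d_A = 161.67, d_B = 128.72, d_C = 144.58 km.
Circle about each station: (x − 101.3)² + (y − 72.7)² = 161.67²; (x − 85.9)² + (y − 33.3)² = 128.72²; (x − 63.6)² + (y − 89.4)² = 144.58².
Subtracting the A equation from the B and C equations removes the quadratic terms:
-30.8 x − 78.8 y = 2509.07
-75.4 x + 33.4 y = 1724.15
Solving the 2×2 system: x ≈ -31.5, y ≈ -19.5 km.
Check against A (with the unrounded x, y): √((x − 101.3)²+(y − 72.7)²) = 161.69 ≈ 161.67 km. ✓

-31.5 km east, -19.5 km north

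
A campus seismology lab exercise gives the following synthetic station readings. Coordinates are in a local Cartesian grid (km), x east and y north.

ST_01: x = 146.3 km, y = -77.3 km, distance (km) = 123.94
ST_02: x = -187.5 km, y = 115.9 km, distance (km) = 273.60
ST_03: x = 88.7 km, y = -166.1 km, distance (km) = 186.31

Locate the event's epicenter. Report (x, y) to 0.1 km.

x ≈ 68.4 km, y ≈ 19.1 km

Circle about each station: (x − 146.3)² + (y + 77.3)² = 123.94²; (x + 187.5)² + (y − 115.9)² = 273.60²; (x − 88.7)² + (y + 166.1)² = 186.31².
Subtracting the ST_01 equation from the ST_02 and ST_03 equations removes the quadratic terms:
-667.6 x + 386.4 y = -38285.76
-115.2 x − 177.6 y = -11272.37
Solving the 2×2 system: x ≈ 68.4, y ≈ 19.1 km.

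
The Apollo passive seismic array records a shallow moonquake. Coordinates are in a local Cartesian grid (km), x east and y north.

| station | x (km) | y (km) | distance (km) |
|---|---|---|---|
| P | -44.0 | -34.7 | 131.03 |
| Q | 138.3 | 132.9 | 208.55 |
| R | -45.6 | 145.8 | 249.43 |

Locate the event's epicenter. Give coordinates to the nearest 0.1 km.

82.7 km east, -68.1 km north

Circle about each station: (x + 44.0)² + (y + 34.7)² = 131.03²; (x − 138.3)² + (y − 132.9)² = 208.55²; (x + 45.6)² + (y − 145.8)² = 249.43².
Subtracting the P equation from the Q and R equations removes the quadratic terms:
364.6 x + 335.2 y = 7324.97
-3.2 x + 361.0 y = -24849.55
Solving the 2×2 system: x ≈ 82.7, y ≈ -68.1 km.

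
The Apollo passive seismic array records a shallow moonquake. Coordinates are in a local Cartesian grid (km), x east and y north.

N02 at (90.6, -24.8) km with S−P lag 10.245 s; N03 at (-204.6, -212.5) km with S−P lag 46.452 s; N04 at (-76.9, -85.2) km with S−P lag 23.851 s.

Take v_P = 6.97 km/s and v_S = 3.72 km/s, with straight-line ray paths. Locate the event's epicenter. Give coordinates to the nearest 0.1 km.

Distance from S−P lag: d = Δt · v_P v_S / (v_P − v_S) = Δt · (6.97·3.72)/(6.97−3.72) ≈ 7.9780·Δt.
So d_N02 = 81.73, d_N03 = 370.59, d_N04 = 190.28 km.
Circle about each station: (x − 90.6)² + (y + 24.8)² = 81.73²; (x + 204.6)² + (y + 212.5)² = 370.59²; (x + 76.9)² + (y + 85.2)² = 190.28².
Subtracting the N02 equation from the N03 and N04 equations removes the quadratic terms:
-590.4 x − 375.4 y = -52463.15
-335.0 x − 120.8 y = -25177.44
Solving the 2×2 system: x ≈ 57.2, y ≈ 49.8 km.

(57.2, 49.8)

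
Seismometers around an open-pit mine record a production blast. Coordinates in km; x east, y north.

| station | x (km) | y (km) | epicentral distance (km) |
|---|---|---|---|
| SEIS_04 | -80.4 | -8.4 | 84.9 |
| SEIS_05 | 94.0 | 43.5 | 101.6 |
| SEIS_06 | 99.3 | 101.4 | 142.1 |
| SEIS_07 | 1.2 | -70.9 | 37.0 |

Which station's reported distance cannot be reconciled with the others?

Solve using three stations at a time. Using SEIS_04, SEIS_05, SEIS_06 (subtract circle equations pairwise → linear system) gives (x, y) ≈ (4.4, -4.3).
Distances from that point to each station vs reported:
  SEIS_04: calculated 84.9 vs reported 84.9 → residual 0.0 km
  SEIS_05: calculated 101.6 vs reported 101.6 → residual 0.0 km
  SEIS_06: calculated 142.1 vs reported 142.1 → residual 0.0 km
  SEIS_07: calculated 66.6 vs reported 37.0 → residual 29.6 km
SEIS_04, SEIS_05, SEIS_06 are mutually consistent (residuals ≈ 0); SEIS_07 is off by 29.6 km.

SEIS_07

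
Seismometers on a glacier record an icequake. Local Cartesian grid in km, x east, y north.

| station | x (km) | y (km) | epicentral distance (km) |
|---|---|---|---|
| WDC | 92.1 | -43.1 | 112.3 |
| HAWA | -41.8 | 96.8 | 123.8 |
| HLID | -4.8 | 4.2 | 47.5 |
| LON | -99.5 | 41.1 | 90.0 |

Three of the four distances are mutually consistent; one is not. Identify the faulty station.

Solve using three stations at a time. Using HAWA, HLID, LON (subtract circle equations pairwise → linear system) gives (x, y) ≈ (-40.6, -27.0).
Distances from that point to each station vs reported:
  WDC: calculated 133.7 vs reported 112.3 → residual 21.4 km
  HAWA: calculated 123.8 vs reported 123.8 → residual 0.0 km
  HLID: calculated 47.5 vs reported 47.5 → residual 0.0 km
  LON: calculated 90.0 vs reported 90.0 → residual 0.0 km
HAWA, HLID, LON are mutually consistent (residuals ≈ 0); WDC is off by 21.4 km.

WDC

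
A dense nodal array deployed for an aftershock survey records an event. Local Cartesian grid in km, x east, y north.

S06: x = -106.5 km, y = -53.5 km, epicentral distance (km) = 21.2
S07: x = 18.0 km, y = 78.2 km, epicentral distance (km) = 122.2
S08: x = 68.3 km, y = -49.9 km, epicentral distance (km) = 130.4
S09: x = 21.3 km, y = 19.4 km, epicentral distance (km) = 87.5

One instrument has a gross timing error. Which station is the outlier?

S06

Solve using three stations at a time. Using S07, S08, S09 (subtract circle equations pairwise → linear system) gives (x, y) ≈ (-57.9, -17.4).
Distances from that point to each station vs reported:
  S06: calculated 60.6 vs reported 21.2 → residual 39.4 km
  S07: calculated 122.1 vs reported 122.2 → residual 0.1 km
  S08: calculated 130.3 vs reported 130.4 → residual 0.1 km
  S09: calculated 87.3 vs reported 87.5 → residual 0.2 km
S07, S08, S09 are mutually consistent (residuals ≈ 0); S06 is off by 39.4 km.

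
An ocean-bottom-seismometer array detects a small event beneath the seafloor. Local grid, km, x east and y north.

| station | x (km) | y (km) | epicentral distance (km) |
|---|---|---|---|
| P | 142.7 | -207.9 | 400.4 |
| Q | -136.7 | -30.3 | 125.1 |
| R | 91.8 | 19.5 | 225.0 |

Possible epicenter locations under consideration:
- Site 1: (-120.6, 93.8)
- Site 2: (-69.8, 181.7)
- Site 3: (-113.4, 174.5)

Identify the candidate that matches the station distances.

For each candidate, compare |candidate − station| to the reported distance:
Site 1: residuals P 0.0, Q 0.0, R 0.0 → max 0.0 km
Site 2: residuals P 43.4, Q 97.2, R 4.0 → max 97.2 km
Site 3: residuals P 59.8, Q 81.0, R 32.2 → max 81.0 km
Only Site 1 has all residuals ≈ 0.

Site 1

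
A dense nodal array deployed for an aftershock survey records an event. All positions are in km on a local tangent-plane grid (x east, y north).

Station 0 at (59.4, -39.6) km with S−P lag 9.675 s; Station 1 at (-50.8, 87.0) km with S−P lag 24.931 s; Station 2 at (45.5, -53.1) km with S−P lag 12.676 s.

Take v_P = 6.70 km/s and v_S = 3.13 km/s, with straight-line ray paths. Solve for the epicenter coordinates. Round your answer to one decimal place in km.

Distance from S−P lag: d = Δt · v_P v_S / (v_P − v_S) = Δt · (6.70·3.13)/(6.70−3.13) ≈ 5.8742·Δt.
So d_Station 0 = 56.83, d_Station 1 = 146.45, d_Station 2 = 74.46 km.
Circle about each station: (x − 59.4)² + (y + 39.6)² = 56.83²; (x + 50.8)² + (y − 87.0)² = 146.45²; (x − 45.5)² + (y + 53.1)² = 74.46².
Subtracting the Station 0 equation from the Station 1 and Station 2 equations removes the quadratic terms:
-220.4 x + 253.2 y = -13164.83
-27.8 x − 27.0 y = -2521.30
Solving the 2×2 system: x ≈ 76.5, y ≈ 14.6 km.
Check against Station 0 (with the unrounded x, y): √((x − 59.4)²+(y + 39.6)²) = 56.84 ≈ 56.83 km. ✓

x ≈ 76.5 km, y ≈ 14.6 km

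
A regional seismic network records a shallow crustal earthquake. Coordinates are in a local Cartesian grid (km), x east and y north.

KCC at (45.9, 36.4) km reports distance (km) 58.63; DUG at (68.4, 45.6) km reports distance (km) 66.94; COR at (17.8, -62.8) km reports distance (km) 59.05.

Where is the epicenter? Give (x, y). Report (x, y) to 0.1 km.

59.2 km east, -20.7 km north

Circle about each station: (x − 45.9)² + (y − 36.4)² = 58.63²; (x − 68.4)² + (y − 45.6)² = 66.94²; (x − 17.8)² + (y + 62.8)² = 59.05².
Subtracting the KCC equation from the DUG and COR equations removes the quadratic terms:
45.0 x + 18.4 y = 2282.66
-56.2 x − 198.4 y = 779.48
Solving the 2×2 system: x ≈ 59.2, y ≈ -20.7 km.
Check against KCC (with the unrounded x, y): √((x − 45.9)²+(y − 36.4)²) = 58.62 ≈ 58.63 km. ✓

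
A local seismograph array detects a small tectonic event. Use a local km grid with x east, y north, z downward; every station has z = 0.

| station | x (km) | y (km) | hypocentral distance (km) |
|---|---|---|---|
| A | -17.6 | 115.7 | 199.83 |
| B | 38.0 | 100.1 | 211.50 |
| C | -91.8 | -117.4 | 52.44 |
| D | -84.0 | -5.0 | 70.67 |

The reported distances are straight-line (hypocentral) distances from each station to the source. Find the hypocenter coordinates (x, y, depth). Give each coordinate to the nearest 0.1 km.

(-83.3, -71.5, 23.9)

Each station gives a sphere (x−x_i)² + (y−y_i)² + z² = d_i² (stations at z=0).
Subtracting the A sphere from B and C: z² cancels, leaving linear equations in x and y:
111.2 x − 31.2 y = -7032.46
-148.4 x − 466.2 y = 45695.83
Solving: x ≈ -83.303, y ≈ -71.501 km (keep extra digits for the depth step; rounded: -83.3, -71.5).
Then from the A sphere: z² = 199.83² − (x + 17.6)² − (y − 115.7)² with x = -83.303, y = -71.501, so z ≈ 23.894 ≈ 23.9 km.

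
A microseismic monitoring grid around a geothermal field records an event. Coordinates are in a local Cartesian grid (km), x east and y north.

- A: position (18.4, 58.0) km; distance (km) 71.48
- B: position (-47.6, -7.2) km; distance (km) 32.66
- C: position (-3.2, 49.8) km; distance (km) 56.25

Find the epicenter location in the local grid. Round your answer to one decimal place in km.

Circle about each station: (x − 18.4)² + (y − 58.0)² = 71.48²; (x + 47.6)² + (y + 7.2)² = 32.66²; (x + 3.2)² + (y − 49.8)² = 56.25².
Subtracting the A equation from the B and C equations removes the quadratic terms:
-132.0 x − 130.4 y = 2657.75
-43.2 x − 16.4 y = 733.05
Solving the 2×2 system: x ≈ -15.0, y ≈ -5.2 km.
Check against A (with the unrounded x, y): √((x − 18.4)²+(y − 58.0)²) = 71.48 ≈ 71.48 km. ✓

x ≈ -15.0 km, y ≈ -5.2 km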